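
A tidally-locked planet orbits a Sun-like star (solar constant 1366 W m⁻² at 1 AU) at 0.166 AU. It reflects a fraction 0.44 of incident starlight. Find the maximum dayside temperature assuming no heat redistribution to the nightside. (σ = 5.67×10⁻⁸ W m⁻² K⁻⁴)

Flux at 0.166 AU: S = 1366/0.166² = 4.96×10⁴ W m⁻².
With no redistribution each surface element balances locally: S(1−A) = σT⁴.
T = [4.96×10⁴ × 0.56 / 5.67×10⁻⁸]^(1/4) = (4.90×10¹¹)^(1/4) = 836 K.

T_ss ≈ 836 K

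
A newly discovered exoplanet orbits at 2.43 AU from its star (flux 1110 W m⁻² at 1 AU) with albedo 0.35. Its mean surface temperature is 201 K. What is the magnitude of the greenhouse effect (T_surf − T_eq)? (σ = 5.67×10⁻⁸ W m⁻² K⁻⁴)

S = 1110/2.43² = 188.0 W m⁻².
T_eq = [S(1−A)/(4σ)]^(1/4) = [188.0×0.65/(4×5.67×10⁻⁸)]^(1/4) = 152.4 K.
ΔT = T_surf − T_eq = 201 − 152.4.

ΔT ≈ 48.6 K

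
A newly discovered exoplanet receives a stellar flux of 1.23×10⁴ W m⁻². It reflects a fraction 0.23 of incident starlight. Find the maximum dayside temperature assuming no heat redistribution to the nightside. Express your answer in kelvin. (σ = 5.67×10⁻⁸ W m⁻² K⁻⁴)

With no redistribution each surface element balances locally: S(1−A) = σT⁴.
T = [1.23×10⁴ × 0.77 / 5.67×10⁻⁸]^(1/4) = (1.67×10¹¹)^(1/4) = 639 K.

T_ss ≈ 639 K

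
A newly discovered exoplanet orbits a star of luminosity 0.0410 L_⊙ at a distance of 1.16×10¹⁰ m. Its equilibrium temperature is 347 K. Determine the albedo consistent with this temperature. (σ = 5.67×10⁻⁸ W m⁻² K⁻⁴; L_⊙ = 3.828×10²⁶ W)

A ≈ 0.65

L = 0.0410 × 3.828×10²⁶ = 1.57×10²⁵ W.
Flux: S = L/(4πd²) = 1.57×10²⁵/(4π×(1.16×10¹⁰)²) = 9280 W m⁻².
From T_eq⁴ = S(1−A)/(4σ): 1−A = 4σT_eq⁴/S.
1−A = 4 × 5.67×10⁻⁸ × (347)⁴ / 9280 = 0.354.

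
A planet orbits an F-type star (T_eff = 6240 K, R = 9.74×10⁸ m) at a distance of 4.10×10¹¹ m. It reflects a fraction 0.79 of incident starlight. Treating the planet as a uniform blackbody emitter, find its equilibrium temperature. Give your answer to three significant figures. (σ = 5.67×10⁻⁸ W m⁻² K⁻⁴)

L = 4πR_⋆²σT_⋆⁴ = 4π(9.74×10⁸)² × 5.67×10⁻⁸ × (6240)⁴ = 1.02×10²⁷ W.
S = L/(4πd²) = 485 W m⁻².
Energy balance: absorbed = emitted ⇒ πR²·S(1−A) = 4πR²·σT_eq⁴, so T_eq⁴ = S(1−A)/(4σ).
T_eq = [485 × 0.21 / (4 × 5.67×10⁻⁸)]^(1/4) = (4.49×10⁸)^(1/4) = 146 K.

T_eq ≈ 146 K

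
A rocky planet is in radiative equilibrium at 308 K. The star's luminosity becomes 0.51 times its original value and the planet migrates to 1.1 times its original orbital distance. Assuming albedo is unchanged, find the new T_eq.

T_eq ∝ L^(1/4) · d^(−1/2).
T′ = 308 × 0.51^(1/4) / 1.1^(1/2) = 248 K.

T_eq ≈ 248 K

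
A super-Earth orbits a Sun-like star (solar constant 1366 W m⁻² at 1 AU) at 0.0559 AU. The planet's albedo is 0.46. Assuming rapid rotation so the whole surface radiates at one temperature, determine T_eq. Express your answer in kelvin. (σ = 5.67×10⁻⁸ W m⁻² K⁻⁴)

T_eq ≈ 1010 K

Flux at 0.0559 AU: S = 1366/0.0559² = 4.37×10⁵ W m⁻².
Energy balance: absorbed = emitted ⇒ πR²·S(1−A) = 4πR²·σT_eq⁴, so T_eq⁴ = S(1−A)/(4σ).
T_eq = [4.37×10⁵ × 0.54 / (4 × 5.67×10⁻⁸)]^(1/4) = (1.04×10¹²)^(1/4) = 1010 K.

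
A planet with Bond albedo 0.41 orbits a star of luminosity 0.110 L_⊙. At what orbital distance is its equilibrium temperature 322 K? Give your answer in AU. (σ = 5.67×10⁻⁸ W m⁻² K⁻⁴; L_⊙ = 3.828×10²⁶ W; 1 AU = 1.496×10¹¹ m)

L = 0.110 × 3.828×10²⁶ = 4.21×10²⁵ W.
From T_eq⁴ = L(1−A)/(16πσd²): d = √[L(1−A)/(16πσT_eq⁴)].
d = √[4.21×10²⁵ × 0.59 / (16π × 5.67×10⁻⁸ × (322)⁴)] = 2.85×10¹⁰ m = 0.190 AU.

d ≈ 0.190 AU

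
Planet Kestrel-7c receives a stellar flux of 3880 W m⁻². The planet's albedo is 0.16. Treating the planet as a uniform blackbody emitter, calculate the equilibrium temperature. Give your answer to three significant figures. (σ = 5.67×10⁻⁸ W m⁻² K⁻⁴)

Energy balance: absorbed = emitted ⇒ πR²·S(1−A) = 4πR²·σT_eq⁴, so T_eq⁴ = S(1−A)/(4σ).
T_eq = [3880 × 0.84 / (4 × 5.67×10⁻⁸)]^(1/4) = (1.44×10¹⁰)^(1/4) = 346 K.

T_eq ≈ 346 K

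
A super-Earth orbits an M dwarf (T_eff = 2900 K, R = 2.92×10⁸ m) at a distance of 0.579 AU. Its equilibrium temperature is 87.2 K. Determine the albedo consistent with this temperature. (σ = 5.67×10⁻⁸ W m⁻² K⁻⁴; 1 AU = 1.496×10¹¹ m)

d = 0.579 AU = 8.66×10¹⁰ m.
L = 4πR_⋆²σT_⋆⁴ = 4π(2.92×10⁸)² × 5.67×10⁻⁸ × (2900)⁴ = 4.30×10²⁴ W.
S = L/(4πd²) = 45.6 W m⁻².
From T_eq⁴ = S(1−A)/(4σ): 1−A = 4σT_eq⁴/S.
1−A = 4 × 5.67×10⁻⁸ × (87.2)⁴ / 45.6 = 0.288.

A ≈ 0.71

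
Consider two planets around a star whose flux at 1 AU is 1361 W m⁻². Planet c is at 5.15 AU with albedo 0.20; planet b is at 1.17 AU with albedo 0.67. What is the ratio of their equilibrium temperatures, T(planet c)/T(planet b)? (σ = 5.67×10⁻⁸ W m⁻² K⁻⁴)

T_eq = [S₀(1−A)/(4σd²)]^(1/4), so T ∝ (1−A)^(1/4) / √d.
T₁ = [1361×0.80/(4×5.67×10⁻⁸×5.15²)]^(1/4) = 115.99 K.
T₂ = [1361×0.33/(4×5.67×10⁻⁸×1.17²)]^(1/4) = 195.02 K.

T₁/T₂ ≈ 0.595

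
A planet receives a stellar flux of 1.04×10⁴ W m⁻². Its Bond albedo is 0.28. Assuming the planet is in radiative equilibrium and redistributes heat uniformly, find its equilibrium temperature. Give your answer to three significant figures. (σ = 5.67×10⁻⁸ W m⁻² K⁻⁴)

Energy balance: absorbed = emitted ⇒ πR²·S(1−A) = 4πR²·σT_eq⁴, so T_eq⁴ = S(1−A)/(4σ).
T_eq = [1.04×10⁴ × 0.72 / (4 × 5.67×10⁻⁸)]^(1/4) = (3.30×10¹⁰)^(1/4) = 426 K.

T_eq ≈ 426 K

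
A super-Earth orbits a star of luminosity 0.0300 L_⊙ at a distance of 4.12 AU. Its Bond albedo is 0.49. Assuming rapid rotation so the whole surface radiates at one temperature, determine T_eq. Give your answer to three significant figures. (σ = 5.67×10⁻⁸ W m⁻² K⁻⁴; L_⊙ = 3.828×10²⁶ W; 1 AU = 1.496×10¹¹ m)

d = 4.12 AU = 6.16×10¹¹ m.
L = 0.0300 × 3.828×10²⁶ = 1.15×10²⁵ W.
Flux: S = L/(4πd²) = 1.15×10²⁵/(4π×(6.16×10¹¹)²) = 2.41 W m⁻².
Energy balance: absorbed = emitted ⇒ πR²·S(1−A) = 4πR²·σT_eq⁴, so T_eq⁴ = S(1−A)/(4σ).
T_eq = [2.41 × 0.51 / (4 × 5.67×10⁻⁸)]^(1/4) = (5.41×10⁶)^(1/4) = 48.2 K.

T_eq ≈ 48.2 K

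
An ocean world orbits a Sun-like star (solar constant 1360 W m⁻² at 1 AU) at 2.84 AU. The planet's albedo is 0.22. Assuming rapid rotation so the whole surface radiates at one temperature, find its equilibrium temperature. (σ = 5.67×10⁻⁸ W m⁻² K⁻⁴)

T_eq ≈ 155 K

Flux at 2.84 AU: S = 1360/2.84² = 169 W m⁻².
Energy balance: absorbed = emitted ⇒ πR²·S(1−A) = 4πR²·σT_eq⁴, so T_eq⁴ = S(1−A)/(4σ).
T_eq = [169 × 0.78 / (4 × 5.67×10⁻⁸)]^(1/4) = (5.80×10⁸)^(1/4) = 155 K.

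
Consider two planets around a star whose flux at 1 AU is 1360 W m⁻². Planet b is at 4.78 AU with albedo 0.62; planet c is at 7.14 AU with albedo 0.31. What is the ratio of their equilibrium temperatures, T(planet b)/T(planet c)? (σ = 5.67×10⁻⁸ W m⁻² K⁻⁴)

T_eq = [S₀(1−A)/(4σd²)]^(1/4), so T ∝ (1−A)^(1/4) / √d.
T₁ = [1360×0.38/(4×5.67×10⁻⁸×4.78²)]^(1/4) = 99.93 K.
T₂ = [1360×0.69/(4×5.67×10⁻⁸×7.14²)]^(1/4) = 94.92 K.

T₁/T₂ ≈ 1.053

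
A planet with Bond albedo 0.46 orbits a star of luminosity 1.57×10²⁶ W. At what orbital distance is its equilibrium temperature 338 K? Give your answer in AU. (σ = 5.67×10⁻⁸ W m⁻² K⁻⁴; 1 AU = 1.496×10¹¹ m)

d ≈ 0.319 AU

From T_eq⁴ = L(1−A)/(16πσd²): d = √[L(1−A)/(16πσT_eq⁴)].
d = √[1.57×10²⁶ × 0.54 / (16π × 5.67×10⁻⁸ × (338)⁴)] = 4.77×10¹⁰ m = 0.319 AU.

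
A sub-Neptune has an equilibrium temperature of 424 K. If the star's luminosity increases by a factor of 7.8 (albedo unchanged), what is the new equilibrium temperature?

T_eq ≈ 709 K

T_eq ∝ L^(1/4) · d^(−1/2).
T′ = 424 × 7.8^(1/4) = 709 K.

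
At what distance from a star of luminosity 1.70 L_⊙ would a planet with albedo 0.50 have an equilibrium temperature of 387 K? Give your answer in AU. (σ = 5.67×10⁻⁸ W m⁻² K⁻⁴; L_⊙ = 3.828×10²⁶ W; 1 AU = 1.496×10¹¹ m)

d ≈ 0.477 AU

L = 1.70 × 3.828×10²⁶ = 6.51×10²⁶ W.
From T_eq⁴ = L(1−A)/(16πσd²): d = √[L(1−A)/(16πσT_eq⁴)].
d = √[6.51×10²⁶ × 0.50 / (16π × 5.67×10⁻⁸ × (387)⁴)] = 7.13×10¹⁰ m = 0.477 AU.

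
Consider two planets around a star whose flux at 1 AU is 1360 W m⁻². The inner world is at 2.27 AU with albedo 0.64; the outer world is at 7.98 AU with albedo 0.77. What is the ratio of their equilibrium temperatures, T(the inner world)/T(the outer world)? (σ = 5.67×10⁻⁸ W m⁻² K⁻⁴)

T_eq = [S₀(1−A)/(4σd²)]^(1/4), so T ∝ (1−A)^(1/4) / √d.
T₁ = [1360×0.36/(4×5.67×10⁻⁸×2.27²)]^(1/4) = 143.07 K.
T₂ = [1360×0.23/(4×5.67×10⁻⁸×7.98²)]^(1/4) = 68.22 K.

T₁/T₂ ≈ 2.097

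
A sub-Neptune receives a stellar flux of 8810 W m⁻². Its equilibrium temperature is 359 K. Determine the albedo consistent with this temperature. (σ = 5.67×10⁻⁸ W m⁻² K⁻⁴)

A ≈ 0.57

From T_eq⁴ = S(1−A)/(4σ): 1−A = 4σT_eq⁴/S.
1−A = 4 × 5.67×10⁻⁸ × (359)⁴ / 8810 = 0.428.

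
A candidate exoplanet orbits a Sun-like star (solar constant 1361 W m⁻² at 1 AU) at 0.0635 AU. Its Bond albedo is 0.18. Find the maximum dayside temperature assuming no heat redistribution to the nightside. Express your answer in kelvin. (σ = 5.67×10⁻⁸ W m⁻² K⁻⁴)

T_ss ≈ 1490 K

Flux at 0.0635 AU: S = 1361/0.0635² = 3.38×10⁵ W m⁻².
With no redistribution each surface element balances locally: S(1−A) = σT⁴.
T = [3.38×10⁵ × 0.82 / 5.67×10⁻⁸]^(1/4) = (4.88×10¹²)^(1/4) = 1490 K.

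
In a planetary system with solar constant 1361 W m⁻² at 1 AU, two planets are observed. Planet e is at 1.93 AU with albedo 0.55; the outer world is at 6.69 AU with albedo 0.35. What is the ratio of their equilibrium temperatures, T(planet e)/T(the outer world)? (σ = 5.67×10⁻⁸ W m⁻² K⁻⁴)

T_eq = [S₀(1−A)/(4σd²)]^(1/4), so T ∝ (1−A)^(1/4) / √d.
T₁ = [1361×0.45/(4×5.67×10⁻⁸×1.93²)]^(1/4) = 164.09 K.
T₂ = [1361×0.65/(4×5.67×10⁻⁸×6.69²)]^(1/4) = 96.62 K.

T₁/T₂ ≈ 1.698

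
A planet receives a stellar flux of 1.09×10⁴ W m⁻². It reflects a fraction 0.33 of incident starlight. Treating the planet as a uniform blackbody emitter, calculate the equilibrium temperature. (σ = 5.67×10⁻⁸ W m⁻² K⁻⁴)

T_eq ≈ 424 K

Energy balance: absorbed = emitted ⇒ πR²·S(1−A) = 4πR²·σT_eq⁴, so T_eq⁴ = S(1−A)/(4σ).
T_eq = [1.09×10⁴ × 0.67 / (4 × 5.67×10⁻⁸)]^(1/4) = (3.22×10¹⁰)^(1/4) = 424 K.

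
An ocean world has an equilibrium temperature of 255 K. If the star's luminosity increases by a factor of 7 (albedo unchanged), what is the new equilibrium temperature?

T_eq ∝ L^(1/4) · d^(−1/2).
T′ = 255 × 7^(1/4) = 415 K.

T_eq ≈ 415 K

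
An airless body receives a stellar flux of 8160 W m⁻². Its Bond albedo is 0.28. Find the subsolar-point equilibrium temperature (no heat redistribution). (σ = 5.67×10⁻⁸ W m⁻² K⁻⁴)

T_ss ≈ 567 K

At the subsolar point the surface absorbs S(1−A) and emits σT⁴ per unit area — no factor of 4, since only the local patch is in balance.
T = [8160 × 0.72 / 5.67×10⁻⁸]^(1/4) = (1.04×10¹¹)^(1/4) = 567 K.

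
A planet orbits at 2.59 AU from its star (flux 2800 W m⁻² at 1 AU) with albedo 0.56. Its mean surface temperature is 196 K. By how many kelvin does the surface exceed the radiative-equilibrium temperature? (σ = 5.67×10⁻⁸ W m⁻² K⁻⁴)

ΔT ≈ 27.3 K

S = 2800/2.59² = 417.4 W m⁻².
T_eq = [S(1−A)/(4σ)]^(1/4) = [417.4×0.44/(4×5.67×10⁻⁸)]^(1/4) = 168.7 K.
ΔT = T_surf − T_eq = 196 − 168.7.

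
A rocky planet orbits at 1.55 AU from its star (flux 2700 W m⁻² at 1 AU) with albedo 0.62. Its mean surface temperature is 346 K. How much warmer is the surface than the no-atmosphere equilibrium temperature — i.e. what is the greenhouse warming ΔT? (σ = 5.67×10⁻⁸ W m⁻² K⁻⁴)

S = 2700/1.55² = 1124 W m⁻².
T_eq = [S(1−A)/(4σ)]^(1/4) = [1124×0.38/(4×5.67×10⁻⁸)]^(1/4) = 208.3 K.
ΔT = T_surf − T_eq = 346 − 208.3.

ΔT ≈ 137.7 K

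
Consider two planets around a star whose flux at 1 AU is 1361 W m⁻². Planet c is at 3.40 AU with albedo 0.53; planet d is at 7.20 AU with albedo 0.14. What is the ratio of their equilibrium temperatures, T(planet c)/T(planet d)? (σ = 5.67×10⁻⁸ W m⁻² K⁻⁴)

T₁/T₂ ≈ 1.251

T_eq = [S₀(1−A)/(4σd²)]^(1/4), so T ∝ (1−A)^(1/4) / √d.
T₁ = [1361×0.47/(4×5.67×10⁻⁸×3.40²)]^(1/4) = 124.98 K.
T₂ = [1361×0.86/(4×5.67×10⁻⁸×7.20²)]^(1/4) = 99.89 K.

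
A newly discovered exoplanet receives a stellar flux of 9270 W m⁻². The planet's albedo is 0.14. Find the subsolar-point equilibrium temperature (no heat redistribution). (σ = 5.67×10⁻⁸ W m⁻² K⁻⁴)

T_ss ≈ 612 K

At the subsolar point the surface absorbs S(1−A) and emits σT⁴ per unit area — no factor of 4, since only the local patch is in balance.
T = [9270 × 0.86 / 5.67×10⁻⁸]^(1/4) = (1.41×10¹¹)^(1/4) = 612 K.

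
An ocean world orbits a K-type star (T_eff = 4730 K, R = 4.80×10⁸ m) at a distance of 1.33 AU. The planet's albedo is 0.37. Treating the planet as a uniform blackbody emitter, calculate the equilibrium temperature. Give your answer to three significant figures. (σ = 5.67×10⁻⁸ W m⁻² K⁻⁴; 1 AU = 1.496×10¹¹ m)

T_eq ≈ 146 K

d = 1.33 AU = 1.99×10¹¹ m.
L = 4πR_⋆²σT_⋆⁴ = 4π(4.80×10⁸)² × 5.67×10⁻⁸ × (4730)⁴ = 8.22×10²⁵ W.
S = L/(4πd²) = 165 W m⁻².
Energy balance: absorbed = emitted ⇒ πR²·S(1−A) = 4πR²·σT_eq⁴, so T_eq⁴ = S(1−A)/(4σ).
T_eq = [165 × 0.63 / (4 × 5.67×10⁻⁸)]^(1/4) = (4.59×10⁸)^(1/4) = 146 K.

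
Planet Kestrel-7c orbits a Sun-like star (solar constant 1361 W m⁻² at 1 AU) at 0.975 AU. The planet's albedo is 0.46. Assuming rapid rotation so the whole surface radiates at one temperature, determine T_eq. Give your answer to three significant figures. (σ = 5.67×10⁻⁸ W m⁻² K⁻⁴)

T_eq ≈ 242 K

Flux at 0.975 AU: S = 1361/0.975² = 1430 W m⁻².
Energy balance: absorbed = emitted ⇒ πR²·S(1−A) = 4πR²·σT_eq⁴, so T_eq⁴ = S(1−A)/(4σ).
T_eq = [1430 × 0.54 / (4 × 5.67×10⁻⁸)]^(1/4) = (3.41×10⁹)^(1/4) = 242 K.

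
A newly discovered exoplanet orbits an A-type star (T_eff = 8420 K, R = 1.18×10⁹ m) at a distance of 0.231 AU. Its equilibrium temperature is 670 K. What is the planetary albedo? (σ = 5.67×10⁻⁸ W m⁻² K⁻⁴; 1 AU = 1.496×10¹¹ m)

A ≈ 0.86

d = 0.231 AU = 3.46×10¹⁰ m.
L = 4πR_⋆²σT_⋆⁴ = 4π(1.18×10⁹)² × 5.67×10⁻⁸ × (8420)⁴ = 4.99×10²⁷ W.
S = L/(4πd²) = 3.32×10⁵ W m⁻².
From T_eq⁴ = S(1−A)/(4σ): 1−A = 4σT_eq⁴/S.
1−A = 4 × 5.67×10⁻⁸ × (670)⁴ / 3.32×10⁵ = 0.138.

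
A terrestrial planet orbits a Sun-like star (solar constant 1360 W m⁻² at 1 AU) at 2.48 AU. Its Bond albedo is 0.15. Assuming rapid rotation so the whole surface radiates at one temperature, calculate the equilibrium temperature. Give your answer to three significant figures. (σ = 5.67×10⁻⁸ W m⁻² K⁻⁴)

Flux at 2.48 AU: S = 1360/2.48² = 221 W m⁻².
Energy balance: absorbed = emitted ⇒ πR²·S(1−A) = 4πR²·σT_eq⁴, so T_eq⁴ = S(1−A)/(4σ).
T_eq = [221 × 0.85 / (4 × 5.67×10⁻⁸)]^(1/4) = (8.29×10⁸)^(1/4) = 170 K.

T_eq ≈ 170 K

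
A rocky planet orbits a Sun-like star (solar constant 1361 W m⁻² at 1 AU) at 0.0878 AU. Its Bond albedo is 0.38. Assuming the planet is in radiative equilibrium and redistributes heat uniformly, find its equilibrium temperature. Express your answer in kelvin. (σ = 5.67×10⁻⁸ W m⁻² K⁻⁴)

T_eq ≈ 833 K

Flux at 0.0878 AU: S = 1361/0.0878² = 1.77×10⁵ W m⁻².
Energy balance: absorbed = emitted ⇒ πR²·S(1−A) = 4πR²·σT_eq⁴, so T_eq⁴ = S(1−A)/(4σ).
T_eq = [1.77×10⁵ × 0.62 / (4 × 5.67×10⁻⁸)]^(1/4) = (4.83×10¹¹)^(1/4) = 833 K.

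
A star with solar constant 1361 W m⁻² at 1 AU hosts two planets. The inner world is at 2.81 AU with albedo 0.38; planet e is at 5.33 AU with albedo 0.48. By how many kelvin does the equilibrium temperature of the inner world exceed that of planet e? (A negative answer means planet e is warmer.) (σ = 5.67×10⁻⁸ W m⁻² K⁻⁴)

ΔT ≈ 45.0 K

T_eq = [S₀(1−A)/(4σd²)]^(1/4), so T ∝ (1−A)^(1/4) / √d.
T₁ = [1361×0.62/(4×5.67×10⁻⁸×2.81²)]^(1/4) = 147.33 K.
T₂ = [1361×0.52/(4×5.67×10⁻⁸×5.33²)]^(1/4) = 102.37 K.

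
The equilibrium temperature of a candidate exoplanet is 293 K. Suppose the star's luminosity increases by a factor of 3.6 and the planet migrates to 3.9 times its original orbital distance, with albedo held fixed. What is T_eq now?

T_eq ∝ L^(1/4) · d^(−1/2).
T′ = 293 × 3.6^(1/4) / 3.9^(1/2) = 204 K.

T_eq ≈ 204 K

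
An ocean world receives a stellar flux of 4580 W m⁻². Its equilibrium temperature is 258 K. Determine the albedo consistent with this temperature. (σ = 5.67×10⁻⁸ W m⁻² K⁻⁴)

From T_eq⁴ = S(1−A)/(4σ): 1−A = 4σT_eq⁴/S.
1−A = 4 × 5.67×10⁻⁸ × (258)⁴ / 4580 = 0.219.

A ≈ 0.78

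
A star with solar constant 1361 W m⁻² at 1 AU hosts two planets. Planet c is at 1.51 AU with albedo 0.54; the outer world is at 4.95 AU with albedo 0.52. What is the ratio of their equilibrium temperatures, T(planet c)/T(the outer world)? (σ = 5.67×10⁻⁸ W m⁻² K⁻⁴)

T₁/T₂ ≈ 1.791

T_eq = [S₀(1−A)/(4σd²)]^(1/4), so T ∝ (1−A)^(1/4) / √d.
T₁ = [1361×0.46/(4×5.67×10⁻⁸×1.51²)]^(1/4) = 186.53 K.
T₂ = [1361×0.48/(4×5.67×10⁻⁸×4.95²)]^(1/4) = 104.13 K.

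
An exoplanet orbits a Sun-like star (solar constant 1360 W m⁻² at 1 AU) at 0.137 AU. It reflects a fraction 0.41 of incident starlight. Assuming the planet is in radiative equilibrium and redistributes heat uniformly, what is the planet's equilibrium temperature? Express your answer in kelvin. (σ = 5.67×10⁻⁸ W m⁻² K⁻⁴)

Flux at 0.137 AU: S = 1360/0.137² = 7.25×10⁴ W m⁻².
Energy balance: absorbed = emitted ⇒ πR²·S(1−A) = 4πR²·σT_eq⁴, so T_eq⁴ = S(1−A)/(4σ).
T_eq = [7.25×10⁴ × 0.59 / (4 × 5.67×10⁻⁸)]^(1/4) = (1.88×10¹¹)^(1/4) = 659 K.

T_eq ≈ 659 K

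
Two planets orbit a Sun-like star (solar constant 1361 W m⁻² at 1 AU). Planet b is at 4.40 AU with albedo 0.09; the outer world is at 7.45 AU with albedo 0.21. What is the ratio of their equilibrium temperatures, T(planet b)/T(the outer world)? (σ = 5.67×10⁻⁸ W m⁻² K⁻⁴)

T_eq = [S₀(1−A)/(4σd²)]^(1/4), so T ∝ (1−A)^(1/4) / √d.
T₁ = [1361×0.91/(4×5.67×10⁻⁸×4.40²)]^(1/4) = 129.59 K.
T₂ = [1361×0.79/(4×5.67×10⁻⁸×7.45²)]^(1/4) = 96.14 K.

T₁/T₂ ≈ 1.348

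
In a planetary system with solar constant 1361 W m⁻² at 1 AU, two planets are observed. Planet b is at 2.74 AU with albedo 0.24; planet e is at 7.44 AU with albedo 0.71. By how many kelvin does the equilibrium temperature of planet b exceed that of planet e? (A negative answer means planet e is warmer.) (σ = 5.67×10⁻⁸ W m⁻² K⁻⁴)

T_eq = [S₀(1−A)/(4σd²)]^(1/4), so T ∝ (1−A)^(1/4) / √d.
T₁ = [1361×0.76/(4×5.67×10⁻⁸×2.74²)]^(1/4) = 156.99 K.
T₂ = [1361×0.29/(4×5.67×10⁻⁸×7.44²)]^(1/4) = 74.88 K.

ΔT ≈ 82.1 K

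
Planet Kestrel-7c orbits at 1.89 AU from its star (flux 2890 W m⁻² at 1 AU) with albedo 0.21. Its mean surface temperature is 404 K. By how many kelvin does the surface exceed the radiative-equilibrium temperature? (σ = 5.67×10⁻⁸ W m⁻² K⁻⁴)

S = 2890/1.89² = 809.0 W m⁻².
T_eq = [S(1−A)/(4σ)]^(1/4) = [809.0×0.79/(4×5.67×10⁻⁸)]^(1/4) = 230.4 K.
ΔT = T_surf − T_eq = 404 − 230.4.

ΔT ≈ 173.6 K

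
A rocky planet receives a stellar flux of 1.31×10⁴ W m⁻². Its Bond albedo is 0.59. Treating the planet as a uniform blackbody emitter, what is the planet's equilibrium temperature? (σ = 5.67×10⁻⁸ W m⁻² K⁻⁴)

T_eq ≈ 392 K

Energy balance: absorbed = emitted ⇒ πR²·S(1−A) = 4πR²·σT_eq⁴, so T_eq⁴ = S(1−A)/(4σ).
T_eq = [1.31×10⁴ × 0.41 / (4 × 5.67×10⁻⁸)]^(1/4) = (2.37×10¹⁰)^(1/4) = 392 K.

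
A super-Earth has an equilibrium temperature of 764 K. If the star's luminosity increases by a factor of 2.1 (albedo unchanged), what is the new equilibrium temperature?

T_eq ≈ 920 K

T_eq ∝ L^(1/4) · d^(−1/2).
T′ = 764 × 2.1^(1/4) = 920 K.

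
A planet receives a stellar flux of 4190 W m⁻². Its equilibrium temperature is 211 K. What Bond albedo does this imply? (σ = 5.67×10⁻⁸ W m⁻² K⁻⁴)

From T_eq⁴ = S(1−A)/(4σ): 1−A = 4σT_eq⁴/S.
1−A = 4 × 5.67×10⁻⁸ × (211)⁴ / 4190 = 0.107.

A ≈ 0.89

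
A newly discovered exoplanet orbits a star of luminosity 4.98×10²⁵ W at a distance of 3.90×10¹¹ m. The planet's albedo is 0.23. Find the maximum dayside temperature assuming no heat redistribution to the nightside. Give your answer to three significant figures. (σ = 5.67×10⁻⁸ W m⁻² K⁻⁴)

T_ss ≈ 137 K

Flux: S = L/(4πd²) = 4.98×10²⁵/(4π×(3.90×10¹¹)²) = 26.1 W m⁻².
With no redistribution each surface element balances locally: S(1−A) = σT⁴.
T = [26.1 × 0.77 / 5.67×10⁻⁸]^(1/4) = (3.54×10⁸)^(1/4) = 137 K.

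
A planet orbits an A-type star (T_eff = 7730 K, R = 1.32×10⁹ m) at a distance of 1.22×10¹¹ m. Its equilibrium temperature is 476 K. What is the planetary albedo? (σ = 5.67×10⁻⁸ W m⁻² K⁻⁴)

A ≈ 0.51

L = 4πR_⋆²σT_⋆⁴ = 4π(1.32×10⁹)² × 5.67×10⁻⁸ × (7730)⁴ = 4.43×10²⁷ W.
S = L/(4πd²) = 2.37×10⁴ W m⁻².
From T_eq⁴ = S(1−A)/(4σ): 1−A = 4σT_eq⁴/S.
1−A = 4 × 5.67×10⁻⁸ × (476)⁴ / 2.37×10⁴ = 0.491.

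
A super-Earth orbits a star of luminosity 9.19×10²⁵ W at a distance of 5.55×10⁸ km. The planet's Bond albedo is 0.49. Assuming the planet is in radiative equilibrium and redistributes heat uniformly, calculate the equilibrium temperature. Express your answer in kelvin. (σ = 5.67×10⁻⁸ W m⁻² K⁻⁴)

T_eq ≈ 85.5 K

d = 5.55×10⁸ km = 5.55×10¹¹ m.
Flux: S = L/(4πd²) = 9.19×10²⁵/(4π×(5.55×10¹¹)²) = 23.7 W m⁻².
Energy balance: absorbed = emitted ⇒ πR²·S(1−A) = 4πR²·σT_eq⁴, so T_eq⁴ = S(1−A)/(4σ).
T_eq = [23.7 × 0.51 / (4 × 5.67×10⁻⁸)]^(1/4) = (5.34×10⁷)^(1/4) = 85.5 K.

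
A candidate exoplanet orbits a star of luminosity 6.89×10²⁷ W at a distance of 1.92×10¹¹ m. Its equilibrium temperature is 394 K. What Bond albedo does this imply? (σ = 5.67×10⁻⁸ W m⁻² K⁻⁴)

Flux: S = L/(4πd²) = 6.89×10²⁷/(4π×(1.92×10¹¹)²) = 1.49×10⁴ W m⁻².
From T_eq⁴ = S(1−A)/(4σ): 1−A = 4σT_eq⁴/S.
1−A = 4 × 5.67×10⁻⁸ × (394)⁴ / 1.49×10⁴ = 0.367.

A ≈ 0.63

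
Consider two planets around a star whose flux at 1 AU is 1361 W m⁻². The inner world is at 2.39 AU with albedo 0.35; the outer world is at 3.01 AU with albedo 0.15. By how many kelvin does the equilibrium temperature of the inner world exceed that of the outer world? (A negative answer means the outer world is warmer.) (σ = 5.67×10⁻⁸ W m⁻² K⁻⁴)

ΔT ≈ 7.6 K

T_eq = [S₀(1−A)/(4σd²)]^(1/4), so T ∝ (1−A)^(1/4) / √d.
T₁ = [1361×0.65/(4×5.67×10⁻⁸×2.39²)]^(1/4) = 161.65 K.
T₂ = [1361×0.85/(4×5.67×10⁻⁸×3.01²)]^(1/4) = 154.04 K.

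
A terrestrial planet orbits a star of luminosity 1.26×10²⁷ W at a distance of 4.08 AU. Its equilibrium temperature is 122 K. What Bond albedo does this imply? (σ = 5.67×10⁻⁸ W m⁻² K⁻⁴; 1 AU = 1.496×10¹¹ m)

A ≈ 0.81

d = 4.08 AU = 6.10×10¹¹ m.
Flux: S = L/(4πd²) = 1.26×10²⁷/(4π×(6.10×10¹¹)²) = 269 W m⁻².
From T_eq⁴ = S(1−A)/(4σ): 1−A = 4σT_eq⁴/S.
1−A = 4 × 5.67×10⁻⁸ × (122)⁴ / 269 = 0.187.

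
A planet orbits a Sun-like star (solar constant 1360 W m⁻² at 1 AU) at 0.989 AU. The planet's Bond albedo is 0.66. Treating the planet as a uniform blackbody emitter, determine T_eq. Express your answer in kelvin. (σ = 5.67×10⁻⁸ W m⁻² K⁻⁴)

Flux at 0.989 AU: S = 1360/0.989² = 1390 W m⁻².
Energy balance: absorbed = emitted ⇒ πR²·S(1−A) = 4πR²·σT_eq⁴, so T_eq⁴ = S(1−A)/(4σ).
T_eq = [1390 × 0.34 / (4 × 5.67×10⁻⁸)]^(1/4) = (2.08×10⁹)^(1/4) = 214 K.

T_eq ≈ 214 K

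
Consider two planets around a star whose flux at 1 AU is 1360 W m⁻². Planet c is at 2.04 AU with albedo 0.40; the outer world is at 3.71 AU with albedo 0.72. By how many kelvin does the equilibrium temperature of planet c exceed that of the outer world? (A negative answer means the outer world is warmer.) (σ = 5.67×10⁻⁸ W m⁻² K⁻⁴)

ΔT ≈ 66.4 K

T_eq = [S₀(1−A)/(4σd²)]^(1/4), so T ∝ (1−A)^(1/4) / √d.
T₁ = [1360×0.60/(4×5.67×10⁻⁸×2.04²)]^(1/4) = 171.47 K.
T₂ = [1360×0.28/(4×5.67×10⁻⁸×3.71²)]^(1/4) = 105.09 K.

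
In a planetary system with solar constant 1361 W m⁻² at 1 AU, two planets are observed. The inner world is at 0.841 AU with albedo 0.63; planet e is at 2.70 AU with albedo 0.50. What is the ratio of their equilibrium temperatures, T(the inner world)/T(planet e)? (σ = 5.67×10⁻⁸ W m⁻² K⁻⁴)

T_eq = [S₀(1−A)/(4σd²)]^(1/4), so T ∝ (1−A)^(1/4) / √d.
T₁ = [1361×0.37/(4×5.67×10⁻⁸×0.841²)]^(1/4) = 236.70 K.
T₂ = [1361×0.50/(4×5.67×10⁻⁸×2.70²)]^(1/4) = 142.43 K.

T₁/T₂ ≈ 1.662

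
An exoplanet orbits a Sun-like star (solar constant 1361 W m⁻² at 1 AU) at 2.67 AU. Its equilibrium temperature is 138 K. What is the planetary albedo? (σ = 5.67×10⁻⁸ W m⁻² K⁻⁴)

Flux at 2.67 AU: S = 1361/2.67² = 191 W m⁻².
From T_eq⁴ = S(1−A)/(4σ): 1−A = 4σT_eq⁴/S.
1−A = 4 × 5.67×10⁻⁸ × (138)⁴ / 191 = 0.431.

A ≈ 0.57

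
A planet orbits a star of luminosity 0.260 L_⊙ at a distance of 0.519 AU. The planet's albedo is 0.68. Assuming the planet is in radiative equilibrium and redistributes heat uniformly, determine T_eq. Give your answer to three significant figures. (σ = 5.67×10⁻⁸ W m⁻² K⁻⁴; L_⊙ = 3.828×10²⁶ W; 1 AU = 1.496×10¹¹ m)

d = 0.519 AU = 7.76×10¹⁰ m.
L = 0.260 × 3.828×10²⁶ = 9.95×10²⁵ W.
Flux: S = L/(4πd²) = 9.95×10²⁵/(4π×(7.76×10¹⁰)²) = 1310 W m⁻².
Energy balance: absorbed = emitted ⇒ πR²·S(1−A) = 4πR²·σT_eq⁴, so T_eq⁴ = S(1−A)/(4σ).
T_eq = [1310 × 0.32 / (4 × 5.67×10⁻⁸)]^(1/4) = (1.85×10⁹)^(1/4) = 207 K.

T_eq ≈ 207 K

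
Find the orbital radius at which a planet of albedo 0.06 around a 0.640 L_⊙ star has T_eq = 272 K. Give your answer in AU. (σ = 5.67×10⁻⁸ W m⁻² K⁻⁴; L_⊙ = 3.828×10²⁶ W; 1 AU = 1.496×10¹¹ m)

d ≈ 0.812 AU

L = 0.640 × 3.828×10²⁶ = 2.45×10²⁶ W.
From T_eq⁴ = L(1−A)/(16πσd²): d = √[L(1−A)/(16πσT_eq⁴)].
d = √[2.45×10²⁶ × 0.94 / (16π × 5.67×10⁻⁸ × (272)⁴)] = 1.21×10¹¹ m = 0.812 AU.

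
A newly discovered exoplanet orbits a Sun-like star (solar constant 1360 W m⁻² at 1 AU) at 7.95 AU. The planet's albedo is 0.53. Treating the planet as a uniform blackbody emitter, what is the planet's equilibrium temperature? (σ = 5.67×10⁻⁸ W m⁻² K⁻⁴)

Flux at 7.95 AU: S = 1360/7.95² = 21.5 W m⁻².
Energy balance: absorbed = emitted ⇒ πR²·S(1−A) = 4πR²·σT_eq⁴, so T_eq⁴ = S(1−A)/(4σ).
T_eq = [21.5 × 0.47 / (4 × 5.67×10⁻⁸)]^(1/4) = (4.46×10⁷)^(1/4) = 81.7 K.

T_eq ≈ 81.7 K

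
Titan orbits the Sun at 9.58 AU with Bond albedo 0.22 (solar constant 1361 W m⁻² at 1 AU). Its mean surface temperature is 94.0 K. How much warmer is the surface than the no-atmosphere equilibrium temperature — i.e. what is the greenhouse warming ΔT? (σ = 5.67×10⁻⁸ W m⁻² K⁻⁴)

ΔT ≈ 9.5 K

S = 1361/9.58² = 14.83 W m⁻².
T_eq = [S(1−A)/(4σ)]^(1/4) = [14.83×0.78/(4×5.67×10⁻⁸)]^(1/4) = 84.5 K.
ΔT = T_surf − T_eq = 94 − 84.5.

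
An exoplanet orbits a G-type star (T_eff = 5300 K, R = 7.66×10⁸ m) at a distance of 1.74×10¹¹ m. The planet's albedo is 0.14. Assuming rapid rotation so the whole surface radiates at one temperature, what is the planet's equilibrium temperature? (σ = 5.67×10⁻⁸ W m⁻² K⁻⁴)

T_eq ≈ 239 K

L = 4πR_⋆²σT_⋆⁴ = 4π(7.66×10⁸)² × 5.67×10⁻⁸ × (5300)⁴ = 3.30×10²⁶ W.
S = L/(4πd²) = 867 W m⁻².
Energy balance: absorbed = emitted ⇒ πR²·S(1−A) = 4πR²·σT_eq⁴, so T_eq⁴ = S(1−A)/(4σ).
T_eq = [867 × 0.86 / (4 × 5.67×10⁻⁸)]^(1/4) = (3.29×10⁹)^(1/4) = 239 K.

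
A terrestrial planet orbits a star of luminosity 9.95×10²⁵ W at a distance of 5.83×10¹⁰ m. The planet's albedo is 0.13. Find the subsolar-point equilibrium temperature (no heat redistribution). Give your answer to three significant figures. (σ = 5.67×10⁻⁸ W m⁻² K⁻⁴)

Flux: S = L/(4πd²) = 9.95×10²⁵/(4π×(5.83×10¹⁰)²) = 2330 W m⁻².
At the subsolar point the surface absorbs S(1−A) and emits σT⁴ per unit area — no factor of 4, since only the local patch is in balance.
T = [2330 × 0.87 / 5.67×10⁻⁸]^(1/4) = (3.57×10¹⁰)^(1/4) = 435 K.

T_ss ≈ 435 K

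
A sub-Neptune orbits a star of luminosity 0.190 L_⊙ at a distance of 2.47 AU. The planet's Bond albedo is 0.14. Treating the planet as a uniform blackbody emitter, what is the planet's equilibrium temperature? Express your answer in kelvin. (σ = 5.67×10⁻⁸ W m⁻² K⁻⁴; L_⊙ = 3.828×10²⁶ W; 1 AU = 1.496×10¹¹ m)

T_eq ≈ 113 K

d = 2.47 AU = 3.70×10¹¹ m.
L = 0.190 × 3.828×10²⁶ = 7.27×10²⁵ W.
Flux: S = L/(4πd²) = 7.27×10²⁵/(4π×(3.70×10¹¹)²) = 42.4 W m⁻².
Energy balance: absorbed = emitted ⇒ πR²·S(1−A) = 4πR²·σT_eq⁴, so T_eq⁴ = S(1−A)/(4σ).
T_eq = [42.4 × 0.86 / (4 × 5.67×10⁻⁸)]^(1/4) = (1.61×10⁸)^(1/4) = 113 K.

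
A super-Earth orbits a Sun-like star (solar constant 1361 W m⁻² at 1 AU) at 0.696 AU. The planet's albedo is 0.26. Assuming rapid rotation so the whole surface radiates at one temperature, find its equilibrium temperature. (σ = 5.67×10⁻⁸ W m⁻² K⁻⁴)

Flux at 0.696 AU: S = 1361/0.696² = 2810 W m⁻².
Energy balance: absorbed = emitted ⇒ πR²·S(1−A) = 4πR²·σT_eq⁴, so T_eq⁴ = S(1−A)/(4σ).
T_eq = [2810 × 0.74 / (4 × 5.67×10⁻⁸)]^(1/4) = (9.17×10⁹)^(1/4) = 309 K.

T_eq ≈ 309 K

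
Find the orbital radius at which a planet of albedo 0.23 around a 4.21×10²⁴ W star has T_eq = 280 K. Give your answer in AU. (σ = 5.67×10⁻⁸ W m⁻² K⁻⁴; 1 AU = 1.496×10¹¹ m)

d ≈ 0.0909 AU

From T_eq⁴ = L(1−A)/(16πσd²): d = √[L(1−A)/(16πσT_eq⁴)].
d = √[4.21×10²⁴ × 0.77 / (16π × 5.67×10⁻⁸ × (280)⁴)] = 1.36×10¹⁰ m = 0.0909 AU.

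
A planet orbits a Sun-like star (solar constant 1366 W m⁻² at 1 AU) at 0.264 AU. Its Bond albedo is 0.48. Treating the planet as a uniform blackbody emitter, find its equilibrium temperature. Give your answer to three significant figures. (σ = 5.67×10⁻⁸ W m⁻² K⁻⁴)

T_eq ≈ 460 K

Flux at 0.264 AU: S = 1366/0.264² = 1.96×10⁴ W m⁻².
Energy balance: absorbed = emitted ⇒ πR²·S(1−A) = 4πR²·σT_eq⁴, so T_eq⁴ = S(1−A)/(4σ).
T_eq = [1.96×10⁴ × 0.52 / (4 × 5.67×10⁻⁸)]^(1/4) = (4.49×10¹⁰)^(1/4) = 460 K.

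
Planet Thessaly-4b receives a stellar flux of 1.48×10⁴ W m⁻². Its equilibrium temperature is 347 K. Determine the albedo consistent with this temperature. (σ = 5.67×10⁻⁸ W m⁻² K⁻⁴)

From T_eq⁴ = S(1−A)/(4σ): 1−A = 4σT_eq⁴/S.
1−A = 4 × 5.67×10⁻⁸ × (347)⁴ / 1.48×10⁴ = 0.222.

A ≈ 0.78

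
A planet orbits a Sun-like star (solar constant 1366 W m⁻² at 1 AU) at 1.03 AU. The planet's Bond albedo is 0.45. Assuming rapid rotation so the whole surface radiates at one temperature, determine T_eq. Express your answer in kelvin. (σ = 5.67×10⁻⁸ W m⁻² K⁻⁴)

T_eq ≈ 236 K

Flux at 1.03 AU: S = 1366/1.03² = 1290 W m⁻².
Energy balance: absorbed = emitted ⇒ πR²·S(1−A) = 4πR²·σT_eq⁴, so T_eq⁴ = S(1−A)/(4σ).
T_eq = [1290 × 0.55 / (4 × 5.67×10⁻⁸)]^(1/4) = (3.12×10⁹)^(1/4) = 236 K.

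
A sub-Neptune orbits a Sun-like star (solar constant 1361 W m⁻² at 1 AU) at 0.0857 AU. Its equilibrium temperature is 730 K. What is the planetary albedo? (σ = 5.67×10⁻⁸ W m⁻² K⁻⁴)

A ≈ 0.65

Flux at 0.0857 AU: S = 1361/0.0857² = 1.85×10⁵ W m⁻².
From T_eq⁴ = S(1−A)/(4σ): 1−A = 4σT_eq⁴/S.
1−A = 4 × 5.67×10⁻⁸ × (730)⁴ / 1.85×10⁵ = 0.348.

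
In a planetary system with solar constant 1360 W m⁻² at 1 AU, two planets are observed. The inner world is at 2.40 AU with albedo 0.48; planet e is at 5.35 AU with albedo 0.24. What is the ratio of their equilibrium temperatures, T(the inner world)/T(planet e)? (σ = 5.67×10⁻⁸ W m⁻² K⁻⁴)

T_eq = [S₀(1−A)/(4σd²)]^(1/4), so T ∝ (1−A)^(1/4) / √d.
T₁ = [1360×0.52/(4×5.67×10⁻⁸×2.40²)]^(1/4) = 152.53 K.
T₂ = [1360×0.76/(4×5.67×10⁻⁸×5.35²)]^(1/4) = 112.33 K.

T₁/T₂ ≈ 1.358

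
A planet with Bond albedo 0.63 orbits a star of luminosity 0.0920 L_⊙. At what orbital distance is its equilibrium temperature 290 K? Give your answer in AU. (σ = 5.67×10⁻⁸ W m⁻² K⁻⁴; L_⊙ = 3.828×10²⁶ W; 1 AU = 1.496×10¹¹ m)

L = 0.0920 × 3.828×10²⁶ = 3.52×10²⁵ W.
From T_eq⁴ = L(1−A)/(16πσd²): d = √[L(1−A)/(16πσT_eq⁴)].
d = √[3.52×10²⁵ × 0.37 / (16π × 5.67×10⁻⁸ × (290)⁴)] = 2.54×10¹⁰ m = 0.170 AU.

d ≈ 0.170 AU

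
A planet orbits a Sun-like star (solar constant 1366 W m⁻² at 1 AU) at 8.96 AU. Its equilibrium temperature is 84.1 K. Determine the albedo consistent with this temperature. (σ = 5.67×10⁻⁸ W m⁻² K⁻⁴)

A ≈ 0.33

Flux at 8.96 AU: S = 1366/8.96² = 17.0 W m⁻².
From T_eq⁴ = S(1−A)/(4σ): 1−A = 4σT_eq⁴/S.
1−A = 4 × 5.67×10⁻⁸ × (84.1)⁴ / 17.0 = 0.667.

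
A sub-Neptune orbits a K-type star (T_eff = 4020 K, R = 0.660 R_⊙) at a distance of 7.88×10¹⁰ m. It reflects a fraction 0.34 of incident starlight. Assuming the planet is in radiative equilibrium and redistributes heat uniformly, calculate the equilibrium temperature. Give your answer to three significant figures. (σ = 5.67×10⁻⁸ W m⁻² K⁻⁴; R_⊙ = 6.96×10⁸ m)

T_eq ≈ 196 K

R_⋆ = 0.660 × 6.96×10⁸ = 4.59×10⁸ m.
L = 4πR_⋆²σT_⋆⁴ = 4π(4.59×10⁸)² × 5.67×10⁻⁸ × (4020)⁴ = 3.93×10²⁵ W.
S = L/(4πd²) = 503 W m⁻².
Energy balance: absorbed = emitted ⇒ πR²·S(1−A) = 4πR²·σT_eq⁴, so T_eq⁴ = S(1−A)/(4σ).
T_eq = [503 × 0.66 / (4 × 5.67×10⁻⁸)]^(1/4) = (1.46×10⁹)^(1/4) = 196 K.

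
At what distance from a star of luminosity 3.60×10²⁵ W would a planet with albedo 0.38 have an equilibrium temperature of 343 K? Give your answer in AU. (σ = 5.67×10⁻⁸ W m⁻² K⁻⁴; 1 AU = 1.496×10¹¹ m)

d ≈ 0.159 AU

From T_eq⁴ = L(1−A)/(16πσd²): d = √[L(1−A)/(16πσT_eq⁴)].
d = √[3.60×10²⁵ × 0.62 / (16π × 5.67×10⁻⁸ × (343)⁴)] = 2.38×10¹⁰ m = 0.159 AU.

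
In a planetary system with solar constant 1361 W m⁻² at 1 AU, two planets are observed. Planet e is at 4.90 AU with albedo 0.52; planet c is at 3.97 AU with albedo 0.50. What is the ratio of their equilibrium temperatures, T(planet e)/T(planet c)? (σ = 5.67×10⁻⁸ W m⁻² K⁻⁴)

T₁/T₂ ≈ 0.891

T_eq = [S₀(1−A)/(4σd²)]^(1/4), so T ∝ (1−A)^(1/4) / √d.
T₁ = [1361×0.48/(4×5.67×10⁻⁸×4.90²)]^(1/4) = 104.66 K.
T₂ = [1361×0.50/(4×5.67×10⁻⁸×3.97²)]^(1/4) = 117.46 K.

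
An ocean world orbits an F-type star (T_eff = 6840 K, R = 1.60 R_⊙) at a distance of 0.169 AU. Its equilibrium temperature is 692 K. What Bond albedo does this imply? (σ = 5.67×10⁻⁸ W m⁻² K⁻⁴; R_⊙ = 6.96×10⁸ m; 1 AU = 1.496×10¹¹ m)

R_⋆ = 1.60 × 6.96×10⁸ = 1.11×10⁹ m.
d = 0.169 AU = 2.53×10¹⁰ m.
L = 4πR_⋆²σT_⋆⁴ = 4π(1.11×10⁹)² × 5.67×10⁻⁸ × (6840)⁴ = 1.93×10²⁷ W.
S = L/(4πd²) = 2.41×10⁵ W m⁻².
From T_eq⁴ = S(1−A)/(4σ): 1−A = 4σT_eq⁴/S.
1−A = 4 × 5.67×10⁻⁸ × (692)⁴ / 2.41×10⁵ = 0.216.

A ≈ 0.78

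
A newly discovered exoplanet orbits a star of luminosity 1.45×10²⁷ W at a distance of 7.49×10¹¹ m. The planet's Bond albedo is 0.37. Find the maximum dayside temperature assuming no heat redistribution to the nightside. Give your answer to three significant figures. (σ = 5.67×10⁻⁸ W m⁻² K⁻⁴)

Flux: S = L/(4πd²) = 1.45×10²⁷/(4π×(7.49×10¹¹)²) = 206 W m⁻².
With no redistribution each surface element balances locally: S(1−A) = σT⁴.
T = [206 × 0.63 / 5.67×10⁻⁸]^(1/4) = (2.29×10⁹)^(1/4) = 219 K.

T_ss ≈ 219 K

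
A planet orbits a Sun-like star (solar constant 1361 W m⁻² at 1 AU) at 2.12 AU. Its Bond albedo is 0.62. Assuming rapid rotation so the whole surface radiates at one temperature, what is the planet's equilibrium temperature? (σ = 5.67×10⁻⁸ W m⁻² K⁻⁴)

Flux at 2.12 AU: S = 1361/2.12² = 303 W m⁻².
Energy balance: absorbed = emitted ⇒ πR²·S(1−A) = 4πR²·σT_eq⁴, so T_eq⁴ = S(1−A)/(4σ).
T_eq = [303 × 0.38 / (4 × 5.67×10⁻⁸)]^(1/4) = (5.07×10⁸)^(1/4) = 150 K.

T_eq ≈ 150 K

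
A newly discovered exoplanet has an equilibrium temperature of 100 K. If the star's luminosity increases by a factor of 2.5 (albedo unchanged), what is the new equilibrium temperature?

T_eq ≈ 126 K

T_eq ∝ L^(1/4) · d^(−1/2).
T′ = 100 × 2.5^(1/4) = 126 K.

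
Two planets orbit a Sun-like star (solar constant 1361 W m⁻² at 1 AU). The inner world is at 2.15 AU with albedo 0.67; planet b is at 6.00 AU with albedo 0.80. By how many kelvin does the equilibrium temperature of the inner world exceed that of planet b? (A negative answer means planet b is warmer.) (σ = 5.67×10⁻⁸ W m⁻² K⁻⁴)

T_eq = [S₀(1−A)/(4σd²)]^(1/4), so T ∝ (1−A)^(1/4) / √d.
T₁ = [1361×0.33/(4×5.67×10⁻⁸×2.15²)]^(1/4) = 143.87 K.
T₂ = [1361×0.20/(4×5.67×10⁻⁸×6.00²)]^(1/4) = 75.99 K.

ΔT ≈ 67.9 K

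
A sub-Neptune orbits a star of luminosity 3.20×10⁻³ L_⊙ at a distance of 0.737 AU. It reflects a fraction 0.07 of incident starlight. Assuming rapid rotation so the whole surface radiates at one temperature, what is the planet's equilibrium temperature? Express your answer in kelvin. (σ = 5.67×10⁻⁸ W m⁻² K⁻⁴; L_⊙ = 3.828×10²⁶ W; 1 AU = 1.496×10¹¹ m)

T_eq ≈ 75.7 K

d = 0.737 AU = 1.10×10¹¹ m.
L = 3.20×10⁻³ × 3.828×10²⁶ = 1.22×10²⁴ W.
Flux: S = L/(4πd²) = 1.22×10²⁴/(4π×(1.10×10¹¹)²) = 8.02 W m⁻².
Energy balance: absorbed = emitted ⇒ πR²·S(1−A) = 4πR²·σT_eq⁴, so T_eq⁴ = S(1−A)/(4σ).
T_eq = [8.02 × 0.93 / (4 × 5.67×10⁻⁸)]^(1/4) = (3.29×10⁷)^(1/4) = 75.7 K.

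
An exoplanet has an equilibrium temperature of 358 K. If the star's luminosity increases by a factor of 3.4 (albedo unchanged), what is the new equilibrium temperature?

T_eq ∝ L^(1/4) · d^(−1/2).
T′ = 358 × 3.4^(1/4) = 486 K.

T_eq ≈ 486 K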